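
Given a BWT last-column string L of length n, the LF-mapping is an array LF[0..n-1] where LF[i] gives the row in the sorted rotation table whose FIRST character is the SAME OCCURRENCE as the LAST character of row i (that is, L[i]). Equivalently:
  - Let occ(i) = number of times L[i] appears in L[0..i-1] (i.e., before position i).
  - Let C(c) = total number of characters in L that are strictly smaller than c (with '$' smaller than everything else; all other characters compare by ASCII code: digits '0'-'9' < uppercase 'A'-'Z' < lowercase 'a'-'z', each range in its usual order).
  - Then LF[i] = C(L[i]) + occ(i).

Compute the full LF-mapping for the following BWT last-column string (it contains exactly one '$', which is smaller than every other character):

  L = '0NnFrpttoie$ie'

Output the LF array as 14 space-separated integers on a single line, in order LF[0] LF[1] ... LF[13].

Answer: 1 3 8 2 11 10 12 13 9 6 4 0 7 5

Derivation:
Char counts: '$':1, '0':1, 'F':1, 'N':1, 'e':2, 'i':2, 'n':1, 'o':1, 'p':1, 'r':1, 't':2
C (first-col start): C('$')=0, C('0')=1, C('F')=2, C('N')=3, C('e')=4, C('i')=6, C('n')=8, C('o')=9, C('p')=10, C('r')=11, C('t')=12
L[0]='0': occ=0, LF[0]=C('0')+0=1+0=1
L[1]='N': occ=0, LF[1]=C('N')+0=3+0=3
L[2]='n': occ=0, LF[2]=C('n')+0=8+0=8
L[3]='F': occ=0, LF[3]=C('F')+0=2+0=2
L[4]='r': occ=0, LF[4]=C('r')+0=11+0=11
L[5]='p': occ=0, LF[5]=C('p')+0=10+0=10
L[6]='t': occ=0, LF[6]=C('t')+0=12+0=12
L[7]='t': occ=1, LF[7]=C('t')+1=12+1=13
L[8]='o': occ=0, LF[8]=C('o')+0=9+0=9
L[9]='i': occ=0, LF[9]=C('i')+0=6+0=6
L[10]='e': occ=0, LF[10]=C('e')+0=4+0=4
L[11]='$': occ=0, LF[11]=C('$')+0=0+0=0
L[12]='i': occ=1, LF[12]=C('i')+1=6+1=7
L[13]='e': occ=1, LF[13]=C('e')+1=4+1=5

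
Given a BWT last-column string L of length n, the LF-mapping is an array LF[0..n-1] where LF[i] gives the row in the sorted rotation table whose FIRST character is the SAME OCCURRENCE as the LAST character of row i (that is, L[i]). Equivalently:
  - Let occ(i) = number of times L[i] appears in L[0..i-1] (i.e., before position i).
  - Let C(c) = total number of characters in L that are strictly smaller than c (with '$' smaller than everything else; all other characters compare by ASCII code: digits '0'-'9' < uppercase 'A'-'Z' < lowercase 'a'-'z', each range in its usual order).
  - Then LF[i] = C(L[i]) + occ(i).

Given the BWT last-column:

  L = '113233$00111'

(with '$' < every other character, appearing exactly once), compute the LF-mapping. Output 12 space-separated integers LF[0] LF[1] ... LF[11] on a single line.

Answer: 3 4 9 8 10 11 0 1 2 5 6 7

Derivation:
Char counts: '$':1, '0':2, '1':5, '2':1, '3':3
C (first-col start): C('$')=0, C('0')=1, C('1')=3, C('2')=8, C('3')=9
L[0]='1': occ=0, LF[0]=C('1')+0=3+0=3
L[1]='1': occ=1, LF[1]=C('1')+1=3+1=4
L[2]='3': occ=0, LF[2]=C('3')+0=9+0=9
L[3]='2': occ=0, LF[3]=C('2')+0=8+0=8
L[4]='3': occ=1, LF[4]=C('3')+1=9+1=10
L[5]='3': occ=2, LF[5]=C('3')+2=9+2=11
L[6]='$': occ=0, LF[6]=C('$')+0=0+0=0
L[7]='0': occ=0, LF[7]=C('0')+0=1+0=1
L[8]='0': occ=1, LF[8]=C('0')+1=1+1=2
L[9]='1': occ=2, LF[9]=C('1')+2=3+2=5
L[10]='1': occ=3, LF[10]=C('1')+3=3+3=6
L[11]='1': occ=4, LF[11]=C('1')+4=3+4=7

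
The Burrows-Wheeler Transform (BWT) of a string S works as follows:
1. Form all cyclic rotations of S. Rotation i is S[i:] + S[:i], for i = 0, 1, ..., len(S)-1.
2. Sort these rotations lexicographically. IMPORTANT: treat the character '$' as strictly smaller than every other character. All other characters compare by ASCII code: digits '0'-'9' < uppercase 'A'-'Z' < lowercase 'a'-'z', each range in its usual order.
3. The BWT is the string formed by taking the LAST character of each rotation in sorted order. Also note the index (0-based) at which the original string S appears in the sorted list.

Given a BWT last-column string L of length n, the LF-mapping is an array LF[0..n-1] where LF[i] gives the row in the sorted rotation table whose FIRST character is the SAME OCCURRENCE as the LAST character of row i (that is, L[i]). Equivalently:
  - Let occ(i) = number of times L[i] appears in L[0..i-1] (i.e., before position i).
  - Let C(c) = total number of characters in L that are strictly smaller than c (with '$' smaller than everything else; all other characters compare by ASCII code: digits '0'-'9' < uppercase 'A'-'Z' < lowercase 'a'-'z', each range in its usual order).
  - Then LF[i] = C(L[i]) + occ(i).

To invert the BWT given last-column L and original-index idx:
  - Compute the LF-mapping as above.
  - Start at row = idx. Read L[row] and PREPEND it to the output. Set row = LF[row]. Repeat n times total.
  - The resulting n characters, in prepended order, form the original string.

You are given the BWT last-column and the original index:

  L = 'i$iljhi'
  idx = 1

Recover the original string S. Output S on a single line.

LF mapping: 2 0 3 6 5 1 4
Walk LF starting at row 1, prepending L[row]:
  step 1: row=1, L[1]='$', prepend. Next row=LF[1]=0
  step 2: row=0, L[0]='i', prepend. Next row=LF[0]=2
  step 3: row=2, L[2]='i', prepend. Next row=LF[2]=3
  step 4: row=3, L[3]='l', prepend. Next row=LF[3]=6
  step 5: row=6, L[6]='i', prepend. Next row=LF[6]=4
  step 6: row=4, L[4]='j', prepend. Next row=LF[4]=5
  step 7: row=5, L[5]='h', prepend. Next row=LF[5]=1
Reversed output: hjilii$

Answer: hjilii$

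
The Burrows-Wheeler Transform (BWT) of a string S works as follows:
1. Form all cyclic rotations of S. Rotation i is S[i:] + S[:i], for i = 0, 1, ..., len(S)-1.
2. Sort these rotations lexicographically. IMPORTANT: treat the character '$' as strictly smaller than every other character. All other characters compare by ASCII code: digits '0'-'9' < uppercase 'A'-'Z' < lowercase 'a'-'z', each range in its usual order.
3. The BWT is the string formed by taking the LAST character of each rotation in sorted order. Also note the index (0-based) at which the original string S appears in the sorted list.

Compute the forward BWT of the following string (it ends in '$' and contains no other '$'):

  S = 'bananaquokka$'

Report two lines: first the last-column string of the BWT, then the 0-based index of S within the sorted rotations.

All 13 rotations (rotation i = S[i:]+S[:i]):
  rot[0] = bananaquokka$
  rot[1] = ananaquokka$b
  rot[2] = nanaquokka$ba
  rot[3] = anaquokka$ban
  rot[4] = naquokka$bana
  rot[5] = aquokka$banan
  rot[6] = quokka$banana
  rot[7] = uokka$bananaq
  rot[8] = okka$bananaqu
  rot[9] = kka$bananaquo
  rot[10] = ka$bananaquok
  rot[11] = a$bananaquokk
  rot[12] = $bananaquokka
Sorted (with $ < everything):
  sorted[0] = $bananaquokka  (last char: 'a')
  sorted[1] = a$bananaquokk  (last char: 'k')
  sorted[2] = ananaquokka$b  (last char: 'b')
  sorted[3] = anaquokka$ban  (last char: 'n')
  sorted[4] = aquokka$banan  (last char: 'n')
  sorted[5] = bananaquokka$  (last char: '$')
  sorted[6] = ka$bananaquok  (last char: 'k')
  sorted[7] = kka$bananaquo  (last char: 'o')
  sorted[8] = nanaquokka$ba  (last char: 'a')
  sorted[9] = naquokka$bana  (last char: 'a')
  sorted[10] = okka$bananaqu  (last char: 'u')
  sorted[11] = quokka$banana  (last char: 'a')
  sorted[12] = uokka$bananaq  (last char: 'q')
Last column: akbnn$koaauaq
Original string S is at sorted index 5

Answer: akbnn$koaauaq
5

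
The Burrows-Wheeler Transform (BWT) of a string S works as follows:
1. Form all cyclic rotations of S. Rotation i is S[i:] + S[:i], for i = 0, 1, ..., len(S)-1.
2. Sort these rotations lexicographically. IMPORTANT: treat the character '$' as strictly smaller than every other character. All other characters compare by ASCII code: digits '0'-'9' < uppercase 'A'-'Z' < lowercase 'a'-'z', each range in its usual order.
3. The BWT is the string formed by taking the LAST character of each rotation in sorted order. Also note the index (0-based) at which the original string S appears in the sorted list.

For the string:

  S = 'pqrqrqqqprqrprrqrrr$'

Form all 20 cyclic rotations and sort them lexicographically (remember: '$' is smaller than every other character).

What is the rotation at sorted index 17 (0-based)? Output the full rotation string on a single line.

Answer: rr$pqrqrqqqprqrprrqr

Derivation:
All 20 rotations (rotation i = S[i:]+S[:i]):
  rot[0] = pqrqrqqqprqrprrqrrr$
  rot[1] = qrqrqqqprqrprrqrrr$p
  rot[2] = rqrqqqprqrprrqrrr$pq
  rot[3] = qrqqqprqrprrqrrr$pqr
  rot[4] = rqqqprqrprrqrrr$pqrq
  rot[5] = qqqprqrprrqrrr$pqrqr
  rot[6] = qqprqrprrqrrr$pqrqrq
  rot[7] = qprqrprrqrrr$pqrqrqq
  rot[8] = prqrprrqrrr$pqrqrqqq
  rot[9] = rqrprrqrrr$pqrqrqqqp
  rot[10] = qrprrqrrr$pqrqrqqqpr
  rot[11] = rprrqrrr$pqrqrqqqprq
  rot[12] = prrqrrr$pqrqrqqqprqr
  rot[13] = rrqrrr$pqrqrqqqprqrp
  rot[14] = rqrrr$pqrqrqqqprqrpr
  rot[15] = qrrr$pqrqrqqqprqrprr
  rot[16] = rrr$pqrqrqqqprqrprrq
  rot[17] = rr$pqrqrqqqprqrprrqr
  rot[18] = r$pqrqrqqqprqrprrqrr
  rot[19] = $pqrqrqqqprqrprrqrrr
Sorted (with $ < everything):
  sorted[0] = $pqrqrqqqprqrprrqrrr
  sorted[1] = pqrqrqqqprqrprrqrrr$
  sorted[2] = prqrprrqrrr$pqrqrqqq
  sorted[3] = prrqrrr$pqrqrqqqprqr
  sorted[4] = qprqrprrqrrr$pqrqrqq
  sorted[5] = qqprqrprrqrrr$pqrqrq
  sorted[6] = qqqprqrprrqrrr$pqrqr
  sorted[7] = qrprrqrrr$pqrqrqqqpr
  sorted[8] = qrqqqprqrprrqrrr$pqr
  sorted[9] = qrqrqqqprqrprrqrrr$p
  sorted[10] = qrrr$pqrqrqqqprqrprr
  sorted[11] = r$pqrqrqqqprqrprrqrr
  sorted[12] = rprrqrrr$pqrqrqqqprq
  sorted[13] = rqqqprqrprrqrrr$pqrq
  sorted[14] = rqrprrqrrr$pqrqrqqqp
  sorted[15] = rqrqqqprqrprrqrrr$pq
  sorted[16] = rqrrr$pqrqrqqqprqrpr
  sorted[17] = rr$pqrqrqqqprqrprrqr
  sorted[18] = rrqrrr$pqrqrqqqprqrp
  sorted[19] = rrr$pqrqrqqqprqrprrq
sorted[17] = rr$pqrqrqqqprqrprrqr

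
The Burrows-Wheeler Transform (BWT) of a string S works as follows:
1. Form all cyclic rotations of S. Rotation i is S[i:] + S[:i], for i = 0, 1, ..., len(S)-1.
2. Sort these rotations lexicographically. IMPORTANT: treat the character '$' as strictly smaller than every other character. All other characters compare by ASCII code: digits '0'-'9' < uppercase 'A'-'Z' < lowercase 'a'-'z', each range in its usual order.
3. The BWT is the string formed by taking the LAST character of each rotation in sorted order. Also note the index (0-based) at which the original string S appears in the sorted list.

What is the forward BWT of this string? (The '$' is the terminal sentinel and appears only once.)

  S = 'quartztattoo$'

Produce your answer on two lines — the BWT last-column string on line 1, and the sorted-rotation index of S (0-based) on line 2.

All 13 rotations (rotation i = S[i:]+S[:i]):
  rot[0] = quartztattoo$
  rot[1] = uartztattoo$q
  rot[2] = artztattoo$qu
  rot[3] = rtztattoo$qua
  rot[4] = tztattoo$quar
  rot[5] = ztattoo$quart
  rot[6] = tattoo$quartz
  rot[7] = attoo$quartzt
  rot[8] = ttoo$quartzta
  rot[9] = too$quartztat
  rot[10] = oo$quartztatt
  rot[11] = o$quartztatto
  rot[12] = $quartztattoo
Sorted (with $ < everything):
  sorted[0] = $quartztattoo  (last char: 'o')
  sorted[1] = artztattoo$qu  (last char: 'u')
  sorted[2] = attoo$quartzt  (last char: 't')
  sorted[3] = o$quartztatto  (last char: 'o')
  sorted[4] = oo$quartztatt  (last char: 't')
  sorted[5] = quartztattoo$  (last char: '$')
  sorted[6] = rtztattoo$qua  (last char: 'a')
  sorted[7] = tattoo$quartz  (last char: 'z')
  sorted[8] = too$quartztat  (last char: 't')
  sorted[9] = ttoo$quartzta  (last char: 'a')
  sorted[10] = tztattoo$quar  (last char: 'r')
  sorted[11] = uartztattoo$q  (last char: 'q')
  sorted[12] = ztattoo$quart  (last char: 't')
Last column: outot$aztarqt
Original string S is at sorted index 5

Answer: outot$aztarqt
5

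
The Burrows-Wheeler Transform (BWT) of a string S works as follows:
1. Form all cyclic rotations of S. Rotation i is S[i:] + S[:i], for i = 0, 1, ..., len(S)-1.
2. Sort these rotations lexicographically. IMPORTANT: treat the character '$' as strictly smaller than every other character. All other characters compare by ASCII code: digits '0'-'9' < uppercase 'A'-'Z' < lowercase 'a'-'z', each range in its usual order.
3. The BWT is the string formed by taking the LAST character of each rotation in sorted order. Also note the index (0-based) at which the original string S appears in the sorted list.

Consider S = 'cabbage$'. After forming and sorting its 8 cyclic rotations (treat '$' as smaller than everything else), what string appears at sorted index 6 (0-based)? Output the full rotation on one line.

All 8 rotations (rotation i = S[i:]+S[:i]):
  rot[0] = cabbage$
  rot[1] = abbage$c
  rot[2] = bbage$ca
  rot[3] = bage$cab
  rot[4] = age$cabb
  rot[5] = ge$cabba
  rot[6] = e$cabbag
  rot[7] = $cabbage
Sorted (with $ < everything):
  sorted[0] = $cabbage
  sorted[1] = abbage$c
  sorted[2] = age$cabb
  sorted[3] = bage$cab
  sorted[4] = bbage$ca
  sorted[5] = cabbage$
  sorted[6] = e$cabbag
  sorted[7] = ge$cabba
sorted[6] = e$cabbag

Answer: e$cabbag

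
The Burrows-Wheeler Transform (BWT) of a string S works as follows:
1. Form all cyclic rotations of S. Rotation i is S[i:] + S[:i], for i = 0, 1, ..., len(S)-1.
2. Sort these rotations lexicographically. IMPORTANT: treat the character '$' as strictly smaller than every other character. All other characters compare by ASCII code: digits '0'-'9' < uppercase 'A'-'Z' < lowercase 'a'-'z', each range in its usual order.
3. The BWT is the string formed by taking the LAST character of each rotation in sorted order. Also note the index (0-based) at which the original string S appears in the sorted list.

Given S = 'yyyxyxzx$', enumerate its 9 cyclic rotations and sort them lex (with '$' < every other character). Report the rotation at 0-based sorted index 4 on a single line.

Answer: yxyxzx$yy

Derivation:
All 9 rotations (rotation i = S[i:]+S[:i]):
  rot[0] = yyyxyxzx$
  rot[1] = yyxyxzx$y
  rot[2] = yxyxzx$yy
  rot[3] = xyxzx$yyy
  rot[4] = yxzx$yyyx
  rot[5] = xzx$yyyxy
  rot[6] = zx$yyyxyx
  rot[7] = x$yyyxyxz
  rot[8] = $yyyxyxzx
Sorted (with $ < everything):
  sorted[0] = $yyyxyxzx
  sorted[1] = x$yyyxyxz
  sorted[2] = xyxzx$yyy
  sorted[3] = xzx$yyyxy
  sorted[4] = yxyxzx$yy
  sorted[5] = yxzx$yyyx
  sorted[6] = yyxyxzx$y
  sorted[7] = yyyxyxzx$
  sorted[8] = zx$yyyxyx
sorted[4] = yxyxzx$yy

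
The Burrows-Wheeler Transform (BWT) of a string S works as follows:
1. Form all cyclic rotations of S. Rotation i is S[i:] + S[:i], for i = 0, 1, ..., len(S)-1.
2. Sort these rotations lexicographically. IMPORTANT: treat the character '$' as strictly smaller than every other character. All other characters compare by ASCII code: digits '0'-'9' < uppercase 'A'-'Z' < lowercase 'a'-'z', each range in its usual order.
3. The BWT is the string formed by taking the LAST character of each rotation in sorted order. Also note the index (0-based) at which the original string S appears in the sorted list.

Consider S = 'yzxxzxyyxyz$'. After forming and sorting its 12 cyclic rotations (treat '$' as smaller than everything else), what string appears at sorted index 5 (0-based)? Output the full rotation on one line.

Answer: yxyz$yzxxzxy

Derivation:
All 12 rotations (rotation i = S[i:]+S[:i]):
  rot[0] = yzxxzxyyxyz$
  rot[1] = zxxzxyyxyz$y
  rot[2] = xxzxyyxyz$yz
  rot[3] = xzxyyxyz$yzx
  rot[4] = zxyyxyz$yzxx
  rot[5] = xyyxyz$yzxxz
  rot[6] = yyxyz$yzxxzx
  rot[7] = yxyz$yzxxzxy
  rot[8] = xyz$yzxxzxyy
  rot[9] = yz$yzxxzxyyx
  rot[10] = z$yzxxzxyyxy
  rot[11] = $yzxxzxyyxyz
Sorted (with $ < everything):
  sorted[0] = $yzxxzxyyxyz
  sorted[1] = xxzxyyxyz$yz
  sorted[2] = xyyxyz$yzxxz
  sorted[3] = xyz$yzxxzxyy
  sorted[4] = xzxyyxyz$yzx
  sorted[5] = yxyz$yzxxzxy
  sorted[6] = yyxyz$yzxxzx
  sorted[7] = yz$yzxxzxyyx
  sorted[8] = yzxxzxyyxyz$
  sorted[9] = z$yzxxzxyyxy
  sorted[10] = zxxzxyyxyz$y
  sorted[11] = zxyyxyz$yzxx
sorted[5] = yxyz$yzxxzxy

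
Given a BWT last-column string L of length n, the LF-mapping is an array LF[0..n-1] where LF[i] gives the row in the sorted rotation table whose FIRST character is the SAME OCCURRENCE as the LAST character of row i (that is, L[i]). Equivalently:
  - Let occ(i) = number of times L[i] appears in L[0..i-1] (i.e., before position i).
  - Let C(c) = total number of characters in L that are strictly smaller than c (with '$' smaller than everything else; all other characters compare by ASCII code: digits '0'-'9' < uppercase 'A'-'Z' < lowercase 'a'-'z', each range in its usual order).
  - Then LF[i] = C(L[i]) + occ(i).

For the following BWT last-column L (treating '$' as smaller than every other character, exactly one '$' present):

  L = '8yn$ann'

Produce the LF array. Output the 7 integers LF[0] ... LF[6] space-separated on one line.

Char counts: '$':1, '8':1, 'a':1, 'n':3, 'y':1
C (first-col start): C('$')=0, C('8')=1, C('a')=2, C('n')=3, C('y')=6
L[0]='8': occ=0, LF[0]=C('8')+0=1+0=1
L[1]='y': occ=0, LF[1]=C('y')+0=6+0=6
L[2]='n': occ=0, LF[2]=C('n')+0=3+0=3
L[3]='$': occ=0, LF[3]=C('$')+0=0+0=0
L[4]='a': occ=0, LF[4]=C('a')+0=2+0=2
L[5]='n': occ=1, LF[5]=C('n')+1=3+1=4
L[6]='n': occ=2, LF[6]=C('n')+2=3+2=5

Answer: 1 6 3 0 2 4 5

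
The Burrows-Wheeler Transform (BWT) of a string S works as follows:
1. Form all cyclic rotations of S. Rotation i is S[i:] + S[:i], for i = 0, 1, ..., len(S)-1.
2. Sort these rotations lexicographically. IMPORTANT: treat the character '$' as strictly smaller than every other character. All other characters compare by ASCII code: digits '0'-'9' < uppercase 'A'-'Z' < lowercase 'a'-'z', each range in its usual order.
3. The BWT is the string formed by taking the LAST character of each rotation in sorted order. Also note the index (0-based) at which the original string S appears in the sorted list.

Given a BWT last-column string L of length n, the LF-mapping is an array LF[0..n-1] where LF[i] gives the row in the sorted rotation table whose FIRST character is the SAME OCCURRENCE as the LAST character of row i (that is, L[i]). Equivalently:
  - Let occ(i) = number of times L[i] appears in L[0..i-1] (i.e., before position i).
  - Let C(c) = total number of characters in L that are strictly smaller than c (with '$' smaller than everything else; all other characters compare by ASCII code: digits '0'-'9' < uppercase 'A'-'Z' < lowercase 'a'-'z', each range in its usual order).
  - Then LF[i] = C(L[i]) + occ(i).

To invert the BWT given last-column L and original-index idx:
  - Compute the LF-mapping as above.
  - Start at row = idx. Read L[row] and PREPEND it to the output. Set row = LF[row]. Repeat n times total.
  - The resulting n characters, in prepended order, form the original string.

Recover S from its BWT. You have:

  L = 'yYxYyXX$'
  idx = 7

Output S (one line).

LF mapping: 6 3 5 4 7 1 2 0
Walk LF starting at row 7, prepending L[row]:
  step 1: row=7, L[7]='$', prepend. Next row=LF[7]=0
  step 2: row=0, L[0]='y', prepend. Next row=LF[0]=6
  step 3: row=6, L[6]='X', prepend. Next row=LF[6]=2
  step 4: row=2, L[2]='x', prepend. Next row=LF[2]=5
  step 5: row=5, L[5]='X', prepend. Next row=LF[5]=1
  step 6: row=1, L[1]='Y', prepend. Next row=LF[1]=3
  step 7: row=3, L[3]='Y', prepend. Next row=LF[3]=4
  step 8: row=4, L[4]='y', prepend. Next row=LF[4]=7
Reversed output: yYYXxXy$

Answer: yYYXxXy$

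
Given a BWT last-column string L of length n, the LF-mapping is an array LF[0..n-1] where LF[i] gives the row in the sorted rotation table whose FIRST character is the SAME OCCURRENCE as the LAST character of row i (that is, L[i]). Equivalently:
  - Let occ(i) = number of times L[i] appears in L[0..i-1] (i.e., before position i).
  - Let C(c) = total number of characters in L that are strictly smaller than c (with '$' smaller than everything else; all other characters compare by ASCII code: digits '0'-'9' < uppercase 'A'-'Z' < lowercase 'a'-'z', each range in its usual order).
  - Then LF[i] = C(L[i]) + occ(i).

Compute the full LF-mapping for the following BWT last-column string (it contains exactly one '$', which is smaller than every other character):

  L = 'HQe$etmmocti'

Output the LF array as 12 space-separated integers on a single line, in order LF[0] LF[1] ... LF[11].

Answer: 1 2 4 0 5 10 7 8 9 3 11 6

Derivation:
Char counts: '$':1, 'H':1, 'Q':1, 'c':1, 'e':2, 'i':1, 'm':2, 'o':1, 't':2
C (first-col start): C('$')=0, C('H')=1, C('Q')=2, C('c')=3, C('e')=4, C('i')=6, C('m')=7, C('o')=9, C('t')=10
L[0]='H': occ=0, LF[0]=C('H')+0=1+0=1
L[1]='Q': occ=0, LF[1]=C('Q')+0=2+0=2
L[2]='e': occ=0, LF[2]=C('e')+0=4+0=4
L[3]='$': occ=0, LF[3]=C('$')+0=0+0=0
L[4]='e': occ=1, LF[4]=C('e')+1=4+1=5
L[5]='t': occ=0, LF[5]=C('t')+0=10+0=10
L[6]='m': occ=0, LF[6]=C('m')+0=7+0=7
L[7]='m': occ=1, LF[7]=C('m')+1=7+1=8
L[8]='o': occ=0, LF[8]=C('o')+0=9+0=9
L[9]='c': occ=0, LF[9]=C('c')+0=3+0=3
L[10]='t': occ=1, LF[10]=C('t')+1=10+1=11
L[11]='i': occ=0, LF[11]=C('i')+0=6+0=6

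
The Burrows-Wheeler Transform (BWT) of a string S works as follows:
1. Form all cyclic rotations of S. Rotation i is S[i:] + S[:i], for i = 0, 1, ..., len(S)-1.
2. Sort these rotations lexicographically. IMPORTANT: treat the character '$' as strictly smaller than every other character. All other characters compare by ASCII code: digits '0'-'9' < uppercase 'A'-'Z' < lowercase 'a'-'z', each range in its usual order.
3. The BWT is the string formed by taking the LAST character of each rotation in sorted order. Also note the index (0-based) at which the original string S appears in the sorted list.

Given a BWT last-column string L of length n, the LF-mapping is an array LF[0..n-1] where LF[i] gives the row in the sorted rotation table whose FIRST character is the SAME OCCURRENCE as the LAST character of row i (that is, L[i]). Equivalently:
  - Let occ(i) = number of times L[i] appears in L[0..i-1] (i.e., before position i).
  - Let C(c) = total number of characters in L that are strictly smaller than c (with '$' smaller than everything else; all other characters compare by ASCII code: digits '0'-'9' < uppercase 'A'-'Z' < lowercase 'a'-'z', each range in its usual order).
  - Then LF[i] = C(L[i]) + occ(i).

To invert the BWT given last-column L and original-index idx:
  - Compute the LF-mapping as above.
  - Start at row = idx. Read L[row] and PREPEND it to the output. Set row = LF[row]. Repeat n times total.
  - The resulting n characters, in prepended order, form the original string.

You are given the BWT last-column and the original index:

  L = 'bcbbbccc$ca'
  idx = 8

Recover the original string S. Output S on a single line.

Answer: ccacccbbbb$

Derivation:
LF mapping: 2 6 3 4 5 7 8 9 0 10 1
Walk LF starting at row 8, prepending L[row]:
  step 1: row=8, L[8]='$', prepend. Next row=LF[8]=0
  step 2: row=0, L[0]='b', prepend. Next row=LF[0]=2
  step 3: row=2, L[2]='b', prepend. Next row=LF[2]=3
  step 4: row=3, L[3]='b', prepend. Next row=LF[3]=4
  step 5: row=4, L[4]='b', prepend. Next row=LF[4]=5
  step 6: row=5, L[5]='c', prepend. Next row=LF[5]=7
  step 7: row=7, L[7]='c', prepend. Next row=LF[7]=9
  step 8: row=9, L[9]='c', prepend. Next row=LF[9]=10
  step 9: row=10, L[10]='a', prepend. Next row=LF[10]=1
  step 10: row=1, L[1]='c', prepend. Next row=LF[1]=6
  step 11: row=6, L[6]='c', prepend. Next row=LF[6]=8
Reversed output: ccacccbbbb$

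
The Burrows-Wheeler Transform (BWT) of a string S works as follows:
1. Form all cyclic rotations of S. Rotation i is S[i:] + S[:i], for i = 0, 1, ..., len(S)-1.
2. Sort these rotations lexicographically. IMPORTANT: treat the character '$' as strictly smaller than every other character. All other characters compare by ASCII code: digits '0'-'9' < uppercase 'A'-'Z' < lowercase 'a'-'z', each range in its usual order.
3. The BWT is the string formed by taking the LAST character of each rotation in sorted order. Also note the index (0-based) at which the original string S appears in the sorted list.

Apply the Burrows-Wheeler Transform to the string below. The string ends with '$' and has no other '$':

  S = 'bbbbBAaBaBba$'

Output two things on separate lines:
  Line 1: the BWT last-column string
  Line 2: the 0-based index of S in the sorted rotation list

All 13 rotations (rotation i = S[i:]+S[:i]):
  rot[0] = bbbbBAaBaBba$
  rot[1] = bbbBAaBaBba$b
  rot[2] = bbBAaBaBba$bb
  rot[3] = bBAaBaBba$bbb
  rot[4] = BAaBaBba$bbbb
  rot[5] = AaBaBba$bbbbB
  rot[6] = aBaBba$bbbbBA
  rot[7] = BaBba$bbbbBAa
  rot[8] = aBba$bbbbBAaB
  rot[9] = Bba$bbbbBAaBa
  rot[10] = ba$bbbbBAaBaB
  rot[11] = a$bbbbBAaBaBb
  rot[12] = $bbbbBAaBaBba
Sorted (with $ < everything):
  sorted[0] = $bbbbBAaBaBba  (last char: 'a')
  sorted[1] = AaBaBba$bbbbB  (last char: 'B')
  sorted[2] = BAaBaBba$bbbb  (last char: 'b')
  sorted[3] = BaBba$bbbbBAa  (last char: 'a')
  sorted[4] = Bba$bbbbBAaBa  (last char: 'a')
  sorted[5] = a$bbbbBAaBaBb  (last char: 'b')
  sorted[6] = aBaBba$bbbbBA  (last char: 'A')
  sorted[7] = aBba$bbbbBAaB  (last char: 'B')
  sorted[8] = bBAaBaBba$bbb  (last char: 'b')
  sorted[9] = ba$bbbbBAaBaB  (last char: 'B')
  sorted[10] = bbBAaBaBba$bb  (last char: 'b')
  sorted[11] = bbbBAaBaBba$b  (last char: 'b')
  sorted[12] = bbbbBAaBaBba$  (last char: '$')
Last column: aBbaabABbBbb$
Original string S is at sorted index 12

Answer: aBbaabABbBbb$
12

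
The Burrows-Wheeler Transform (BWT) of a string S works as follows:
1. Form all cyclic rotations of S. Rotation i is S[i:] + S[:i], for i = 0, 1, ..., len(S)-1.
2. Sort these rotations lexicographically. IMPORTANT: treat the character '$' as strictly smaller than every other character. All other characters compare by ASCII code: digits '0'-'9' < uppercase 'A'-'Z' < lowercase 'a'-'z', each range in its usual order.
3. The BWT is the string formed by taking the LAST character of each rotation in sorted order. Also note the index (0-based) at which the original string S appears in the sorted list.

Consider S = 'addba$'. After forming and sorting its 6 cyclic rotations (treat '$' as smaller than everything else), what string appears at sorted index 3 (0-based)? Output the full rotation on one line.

Answer: ba$add

Derivation:
All 6 rotations (rotation i = S[i:]+S[:i]):
  rot[0] = addba$
  rot[1] = ddba$a
  rot[2] = dba$ad
  rot[3] = ba$add
  rot[4] = a$addb
  rot[5] = $addba
Sorted (with $ < everything):
  sorted[0] = $addba
  sorted[1] = a$addb
  sorted[2] = addba$
  sorted[3] = ba$add
  sorted[4] = dba$ad
  sorted[5] = ddba$a
sorted[3] = ba$add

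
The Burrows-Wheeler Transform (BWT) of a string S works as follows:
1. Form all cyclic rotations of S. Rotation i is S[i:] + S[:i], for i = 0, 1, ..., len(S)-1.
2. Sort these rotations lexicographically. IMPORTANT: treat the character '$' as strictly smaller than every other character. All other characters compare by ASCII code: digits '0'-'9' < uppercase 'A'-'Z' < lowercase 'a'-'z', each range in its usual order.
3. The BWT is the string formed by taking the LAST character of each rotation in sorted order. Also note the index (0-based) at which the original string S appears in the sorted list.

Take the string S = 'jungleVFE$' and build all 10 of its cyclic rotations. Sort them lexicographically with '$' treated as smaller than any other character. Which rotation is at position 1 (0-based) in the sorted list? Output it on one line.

Answer: E$jungleVF

Derivation:
All 10 rotations (rotation i = S[i:]+S[:i]):
  rot[0] = jungleVFE$
  rot[1] = ungleVFE$j
  rot[2] = ngleVFE$ju
  rot[3] = gleVFE$jun
  rot[4] = leVFE$jung
  rot[5] = eVFE$jungl
  rot[6] = VFE$jungle
  rot[7] = FE$jungleV
  rot[8] = E$jungleVF
  rot[9] = $jungleVFE
Sorted (with $ < everything):
  sorted[0] = $jungleVFE
  sorted[1] = E$jungleVF
  sorted[2] = FE$jungleV
  sorted[3] = VFE$jungle
  sorted[4] = eVFE$jungl
  sorted[5] = gleVFE$jun
  sorted[6] = jungleVFE$
  sorted[7] = leVFE$jung
  sorted[8] = ngleVFE$ju
  sorted[9] = ungleVFE$j
sorted[1] = E$jungleVF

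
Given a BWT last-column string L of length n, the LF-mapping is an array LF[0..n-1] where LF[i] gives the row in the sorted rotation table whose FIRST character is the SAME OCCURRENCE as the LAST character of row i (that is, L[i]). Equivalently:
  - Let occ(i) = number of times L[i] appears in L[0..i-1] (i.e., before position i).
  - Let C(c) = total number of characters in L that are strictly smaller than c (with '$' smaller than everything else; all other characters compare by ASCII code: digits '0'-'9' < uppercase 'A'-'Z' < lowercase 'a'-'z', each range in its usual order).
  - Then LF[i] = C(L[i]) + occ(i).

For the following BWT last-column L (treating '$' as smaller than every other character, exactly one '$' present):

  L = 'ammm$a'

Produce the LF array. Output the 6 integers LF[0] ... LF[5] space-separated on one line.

Char counts: '$':1, 'a':2, 'm':3
C (first-col start): C('$')=0, C('a')=1, C('m')=3
L[0]='a': occ=0, LF[0]=C('a')+0=1+0=1
L[1]='m': occ=0, LF[1]=C('m')+0=3+0=3
L[2]='m': occ=1, LF[2]=C('m')+1=3+1=4
L[3]='m': occ=2, LF[3]=C('m')+2=3+2=5
L[4]='$': occ=0, LF[4]=C('$')+0=0+0=0
L[5]='a': occ=1, LF[5]=C('a')+1=1+1=2

Answer: 1 3 4 5 0 2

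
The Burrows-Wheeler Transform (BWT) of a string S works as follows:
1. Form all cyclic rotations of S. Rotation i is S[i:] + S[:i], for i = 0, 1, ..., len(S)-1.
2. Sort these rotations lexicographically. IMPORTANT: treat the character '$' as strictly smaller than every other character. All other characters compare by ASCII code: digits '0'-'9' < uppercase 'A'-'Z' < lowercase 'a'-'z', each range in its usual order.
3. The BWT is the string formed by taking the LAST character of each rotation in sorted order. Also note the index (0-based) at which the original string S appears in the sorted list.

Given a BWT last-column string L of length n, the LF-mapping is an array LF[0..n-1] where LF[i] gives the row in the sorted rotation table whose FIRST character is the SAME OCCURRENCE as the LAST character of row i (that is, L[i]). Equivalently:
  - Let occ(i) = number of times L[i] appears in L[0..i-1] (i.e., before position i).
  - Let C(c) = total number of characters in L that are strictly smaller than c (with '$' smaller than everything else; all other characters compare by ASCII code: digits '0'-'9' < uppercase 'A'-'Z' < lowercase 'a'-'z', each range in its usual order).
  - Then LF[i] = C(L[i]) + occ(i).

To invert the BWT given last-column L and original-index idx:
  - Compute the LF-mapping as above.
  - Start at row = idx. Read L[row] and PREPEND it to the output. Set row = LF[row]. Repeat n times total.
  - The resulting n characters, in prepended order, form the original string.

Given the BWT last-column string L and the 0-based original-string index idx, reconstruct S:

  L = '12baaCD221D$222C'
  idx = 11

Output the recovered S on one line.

LF mapping: 1 3 15 13 14 9 11 4 5 2 12 0 6 7 8 10
Walk LF starting at row 11, prepending L[row]:
  step 1: row=11, L[11]='$', prepend. Next row=LF[11]=0
  step 2: row=0, L[0]='1', prepend. Next row=LF[0]=1
  step 3: row=1, L[1]='2', prepend. Next row=LF[1]=3
  step 4: row=3, L[3]='a', prepend. Next row=LF[3]=13
  step 5: row=13, L[13]='2', prepend. Next row=LF[13]=7
  step 6: row=7, L[7]='2', prepend. Next row=LF[7]=4
  step 7: row=4, L[4]='a', prepend. Next row=LF[4]=14
  step 8: row=14, L[14]='2', prepend. Next row=LF[14]=8
  step 9: row=8, L[8]='2', prepend. Next row=LF[8]=5
  step 10: row=5, L[5]='C', prepend. Next row=LF[5]=9
  step 11: row=9, L[9]='1', prepend. Next row=LF[9]=2
  step 12: row=2, L[2]='b', prepend. Next row=LF[2]=15
  step 13: row=15, L[15]='C', prepend. Next row=LF[15]=10
  step 14: row=10, L[10]='D', prepend. Next row=LF[10]=12
  step 15: row=12, L[12]='2', prepend. Next row=LF[12]=6
  step 16: row=6, L[6]='D', prepend. Next row=LF[6]=11
Reversed output: D2DCb1C22a22a21$

Answer: D2DCb1C22a22a21$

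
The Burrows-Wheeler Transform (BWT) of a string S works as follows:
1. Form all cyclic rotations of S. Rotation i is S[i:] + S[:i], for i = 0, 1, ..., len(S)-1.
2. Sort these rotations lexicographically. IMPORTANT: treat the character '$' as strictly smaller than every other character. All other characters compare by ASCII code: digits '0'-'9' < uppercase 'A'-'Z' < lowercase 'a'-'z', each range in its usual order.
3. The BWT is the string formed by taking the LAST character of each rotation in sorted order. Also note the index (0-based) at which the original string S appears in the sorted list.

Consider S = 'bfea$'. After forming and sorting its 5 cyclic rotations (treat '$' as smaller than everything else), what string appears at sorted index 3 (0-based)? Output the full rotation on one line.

Answer: ea$bf

Derivation:
All 5 rotations (rotation i = S[i:]+S[:i]):
  rot[0] = bfea$
  rot[1] = fea$b
  rot[2] = ea$bf
  rot[3] = a$bfe
  rot[4] = $bfea
Sorted (with $ < everything):
  sorted[0] = $bfea
  sorted[1] = a$bfe
  sorted[2] = bfea$
  sorted[3] = ea$bf
  sorted[4] = fea$b
sorted[3] = ea$bf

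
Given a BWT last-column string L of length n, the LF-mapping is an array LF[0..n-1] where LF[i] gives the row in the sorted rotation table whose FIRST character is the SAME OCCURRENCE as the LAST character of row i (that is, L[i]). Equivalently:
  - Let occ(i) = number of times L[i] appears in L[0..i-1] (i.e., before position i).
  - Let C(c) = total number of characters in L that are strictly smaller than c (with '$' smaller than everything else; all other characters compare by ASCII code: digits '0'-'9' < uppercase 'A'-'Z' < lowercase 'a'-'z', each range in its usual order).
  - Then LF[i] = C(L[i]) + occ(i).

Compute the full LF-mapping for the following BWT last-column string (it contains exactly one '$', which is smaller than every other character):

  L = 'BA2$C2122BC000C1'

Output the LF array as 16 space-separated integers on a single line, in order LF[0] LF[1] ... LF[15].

Answer: 11 10 6 0 13 7 4 8 9 12 14 1 2 3 15 5

Derivation:
Char counts: '$':1, '0':3, '1':2, '2':4, 'A':1, 'B':2, 'C':3
C (first-col start): C('$')=0, C('0')=1, C('1')=4, C('2')=6, C('A')=10, C('B')=11, C('C')=13
L[0]='B': occ=0, LF[0]=C('B')+0=11+0=11
L[1]='A': occ=0, LF[1]=C('A')+0=10+0=10
L[2]='2': occ=0, LF[2]=C('2')+0=6+0=6
L[3]='$': occ=0, LF[3]=C('$')+0=0+0=0
L[4]='C': occ=0, LF[4]=C('C')+0=13+0=13
L[5]='2': occ=1, LF[5]=C('2')+1=6+1=7
L[6]='1': occ=0, LF[6]=C('1')+0=4+0=4
L[7]='2': occ=2, LF[7]=C('2')+2=6+2=8
L[8]='2': occ=3, LF[8]=C('2')+3=6+3=9
L[9]='B': occ=1, LF[9]=C('B')+1=11+1=12
L[10]='C': occ=1, LF[10]=C('C')+1=13+1=14
L[11]='0': occ=0, LF[11]=C('0')+0=1+0=1
L[12]='0': occ=1, LF[12]=C('0')+1=1+1=2
L[13]='0': occ=2, LF[13]=C('0')+2=1+2=3
L[14]='C': occ=2, LF[14]=C('C')+2=13+2=15
L[15]='1': occ=1, LF[15]=C('1')+1=4+1=5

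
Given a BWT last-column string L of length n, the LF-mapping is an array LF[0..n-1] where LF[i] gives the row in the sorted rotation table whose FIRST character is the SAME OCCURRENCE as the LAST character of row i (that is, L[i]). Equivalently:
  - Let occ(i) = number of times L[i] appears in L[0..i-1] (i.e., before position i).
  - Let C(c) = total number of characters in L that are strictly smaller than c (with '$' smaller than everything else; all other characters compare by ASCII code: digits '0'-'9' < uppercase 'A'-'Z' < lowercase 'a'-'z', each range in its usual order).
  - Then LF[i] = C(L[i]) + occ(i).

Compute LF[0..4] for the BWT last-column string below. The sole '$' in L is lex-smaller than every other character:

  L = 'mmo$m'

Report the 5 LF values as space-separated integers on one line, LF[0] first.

Answer: 1 2 4 0 3

Derivation:
Char counts: '$':1, 'm':3, 'o':1
C (first-col start): C('$')=0, C('m')=1, C('o')=4
L[0]='m': occ=0, LF[0]=C('m')+0=1+0=1
L[1]='m': occ=1, LF[1]=C('m')+1=1+1=2
L[2]='o': occ=0, LF[2]=C('o')+0=4+0=4
L[3]='$': occ=0, LF[3]=C('$')+0=0+0=0
L[4]='m': occ=2, LF[4]=C('m')+2=1+2=3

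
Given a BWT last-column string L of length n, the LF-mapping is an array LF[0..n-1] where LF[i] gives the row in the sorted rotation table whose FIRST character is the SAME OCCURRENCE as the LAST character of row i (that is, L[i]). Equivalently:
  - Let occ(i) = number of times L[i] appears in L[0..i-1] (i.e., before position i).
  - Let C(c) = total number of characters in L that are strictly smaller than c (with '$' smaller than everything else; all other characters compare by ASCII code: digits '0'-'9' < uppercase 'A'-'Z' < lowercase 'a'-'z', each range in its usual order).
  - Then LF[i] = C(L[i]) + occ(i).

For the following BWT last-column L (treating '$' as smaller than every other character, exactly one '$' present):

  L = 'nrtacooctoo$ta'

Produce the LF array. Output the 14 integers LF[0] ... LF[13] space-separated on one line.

Answer: 5 10 11 1 3 6 7 4 12 8 9 0 13 2

Derivation:
Char counts: '$':1, 'a':2, 'c':2, 'n':1, 'o':4, 'r':1, 't':3
C (first-col start): C('$')=0, C('a')=1, C('c')=3, C('n')=5, C('o')=6, C('r')=10, C('t')=11
L[0]='n': occ=0, LF[0]=C('n')+0=5+0=5
L[1]='r': occ=0, LF[1]=C('r')+0=10+0=10
L[2]='t': occ=0, LF[2]=C('t')+0=11+0=11
L[3]='a': occ=0, LF[3]=C('a')+0=1+0=1
L[4]='c': occ=0, LF[4]=C('c')+0=3+0=3
L[5]='o': occ=0, LF[5]=C('o')+0=6+0=6
L[6]='o': occ=1, LF[6]=C('o')+1=6+1=7
L[7]='c': occ=1, LF[7]=C('c')+1=3+1=4
L[8]='t': occ=1, LF[8]=C('t')+1=11+1=12
L[9]='o': occ=2, LF[9]=C('o')+2=6+2=8
L[10]='o': occ=3, LF[10]=C('o')+3=6+3=9
L[11]='$': occ=0, LF[11]=C('$')+0=0+0=0
L[12]='t': occ=2, LF[12]=C('t')+2=11+2=13
L[13]='a': occ=1, LF[13]=C('a')+1=1+1=2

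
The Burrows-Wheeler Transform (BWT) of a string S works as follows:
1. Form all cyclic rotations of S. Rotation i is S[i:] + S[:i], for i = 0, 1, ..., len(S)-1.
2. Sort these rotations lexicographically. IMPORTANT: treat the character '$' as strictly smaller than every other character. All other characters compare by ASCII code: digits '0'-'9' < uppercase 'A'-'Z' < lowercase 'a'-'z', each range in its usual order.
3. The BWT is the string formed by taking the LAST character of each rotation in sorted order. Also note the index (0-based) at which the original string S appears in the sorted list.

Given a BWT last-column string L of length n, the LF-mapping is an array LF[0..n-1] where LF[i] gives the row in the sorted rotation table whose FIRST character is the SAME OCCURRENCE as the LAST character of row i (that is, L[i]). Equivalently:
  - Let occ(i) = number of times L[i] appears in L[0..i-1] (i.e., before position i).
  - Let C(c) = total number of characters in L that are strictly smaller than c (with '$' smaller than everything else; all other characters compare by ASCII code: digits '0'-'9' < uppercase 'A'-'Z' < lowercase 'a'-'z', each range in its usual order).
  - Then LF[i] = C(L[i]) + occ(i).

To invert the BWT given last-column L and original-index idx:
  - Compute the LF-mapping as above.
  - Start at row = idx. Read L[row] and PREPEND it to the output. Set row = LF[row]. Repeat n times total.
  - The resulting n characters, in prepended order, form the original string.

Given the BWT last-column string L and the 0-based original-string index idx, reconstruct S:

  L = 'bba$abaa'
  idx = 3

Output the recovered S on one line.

Answer: abaaabb$

Derivation:
LF mapping: 5 6 1 0 2 7 3 4
Walk LF starting at row 3, prepending L[row]:
  step 1: row=3, L[3]='$', prepend. Next row=LF[3]=0
  step 2: row=0, L[0]='b', prepend. Next row=LF[0]=5
  step 3: row=5, L[5]='b', prepend. Next row=LF[5]=7
  step 4: row=7, L[7]='a', prepend. Next row=LF[7]=4
  step 5: row=4, L[4]='a', prepend. Next row=LF[4]=2
  step 6: row=2, L[2]='a', prepend. Next row=LF[2]=1
  step 7: row=1, L[1]='b', prepend. Next row=LF[1]=6
  step 8: row=6, L[6]='a', prepend. Next row=LF[6]=3
Reversed output: abaaabb$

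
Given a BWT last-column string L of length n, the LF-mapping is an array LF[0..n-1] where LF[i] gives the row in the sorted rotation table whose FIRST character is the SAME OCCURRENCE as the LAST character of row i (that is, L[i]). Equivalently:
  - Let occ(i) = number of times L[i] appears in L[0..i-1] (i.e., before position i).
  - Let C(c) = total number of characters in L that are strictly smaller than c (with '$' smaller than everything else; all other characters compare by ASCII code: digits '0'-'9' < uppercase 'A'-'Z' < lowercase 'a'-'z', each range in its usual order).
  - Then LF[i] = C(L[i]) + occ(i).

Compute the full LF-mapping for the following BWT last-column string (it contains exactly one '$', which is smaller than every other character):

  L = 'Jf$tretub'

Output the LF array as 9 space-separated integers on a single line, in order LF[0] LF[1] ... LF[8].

Answer: 1 4 0 6 5 3 7 8 2

Derivation:
Char counts: '$':1, 'J':1, 'b':1, 'e':1, 'f':1, 'r':1, 't':2, 'u':1
C (first-col start): C('$')=0, C('J')=1, C('b')=2, C('e')=3, C('f')=4, C('r')=5, C('t')=6, C('u')=8
L[0]='J': occ=0, LF[0]=C('J')+0=1+0=1
L[1]='f': occ=0, LF[1]=C('f')+0=4+0=4
L[2]='$': occ=0, LF[2]=C('$')+0=0+0=0
L[3]='t': occ=0, LF[3]=C('t')+0=6+0=6
L[4]='r': occ=0, LF[4]=C('r')+0=5+0=5
L[5]='e': occ=0, LF[5]=C('e')+0=3+0=3
L[6]='t': occ=1, LF[6]=C('t')+1=6+1=7
L[7]='u': occ=0, LF[7]=C('u')+0=8+0=8
L[8]='b': occ=0, LF[8]=C('b')+0=2+0=2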